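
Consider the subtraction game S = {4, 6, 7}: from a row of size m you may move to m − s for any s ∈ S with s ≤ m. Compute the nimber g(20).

Compute g(0), g(1), … for moves {4, 6, 7}:
k:     0  1  2  3  4  5  6  7  8  9 10 11 12 13 14 15 16 17 18 19 20
g(k):  0  0  0  0  1  1  1  1  2  2  2  0  0  0  0  1  1  1  1  2  2
So g(20) = 2.

2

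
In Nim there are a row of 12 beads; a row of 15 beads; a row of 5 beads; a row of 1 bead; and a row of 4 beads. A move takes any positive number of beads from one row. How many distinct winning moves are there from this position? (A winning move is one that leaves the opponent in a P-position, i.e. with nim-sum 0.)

1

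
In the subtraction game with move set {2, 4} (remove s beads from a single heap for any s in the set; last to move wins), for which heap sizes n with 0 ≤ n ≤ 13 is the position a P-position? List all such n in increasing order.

0, 1, 6, 7, 12, 13

Compute g(0), g(1), … for moves {2, 4}:
k:     0  1  2  3  4  5  6  7  8  9 10 11 12 13
g(k):  0  0  1  1  2  2  0  0  1  1  2  2  0  0
The P-positions (g = 0) in 0..13 are 0, 1, 6, 7, 12, 13.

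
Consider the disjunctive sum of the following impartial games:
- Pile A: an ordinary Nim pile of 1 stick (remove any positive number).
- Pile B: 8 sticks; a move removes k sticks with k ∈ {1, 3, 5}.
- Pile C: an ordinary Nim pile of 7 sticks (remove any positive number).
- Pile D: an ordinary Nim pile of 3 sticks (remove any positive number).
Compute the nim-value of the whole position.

Pile A is a plain Nim pile of size 1, so its Grundy value is 1.
Build the Grundy sequence for pile B with g(k) = mex{g(k−s) : s ∈ {1, 3, 5}, s ≤ k}:
g(0) = mex{} = 0
g(1) = mex{0} = 1
g(2) = mex{1} = 0
g(3) = mex{0} = 1
g(4) = mex{1} = 0
g(5) = mex{0} = 1
g(6) = mex{1} = 0
g(7) = mex{0} = 1
g(8) = mex{1} = 0
So g(8) = 0.
Pile C is a plain Nim pile of size 7, so its Grundy value is 7.
Pile D is a plain Nim pile of size 3, so its Grundy value is 3.
By the Sprague-Grundy theorem, the Grundy value of a sum of independent games is the XOR of the component values.
Combined value = 1 ⊕ 0 ⊕ 7 ⊕ 3 = 5.

5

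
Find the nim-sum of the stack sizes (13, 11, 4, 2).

0

In binary:
  1101  (13)
  1011  (11)
  0100  (4)
  0010  (2)
  ----
  0000  (0)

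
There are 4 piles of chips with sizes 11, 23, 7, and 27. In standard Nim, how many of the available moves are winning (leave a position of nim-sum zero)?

0

Nim-sum: 11 ^ 23 ^ 7 ^ 27 = 0.
The nim-sum is already 0, so every move leaves a nonzero nim-sum — there are no winning moves.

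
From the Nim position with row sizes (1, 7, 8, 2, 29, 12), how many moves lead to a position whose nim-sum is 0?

1

In binary:
  00001  (1)
  00111  (7)
  01000  (8)
  00010  (2)
  11101  (29)
  01100  (12)
  -----
  11101  (29)
The overall nim-sum is X = 29. A row of size p has a winning move iff p XOR X < p (reduce it to p XOR X).
  1: 1 XOR 29 = 28 ≥ 1 — no move.
  7: 7 XOR 29 = 26 ≥ 7 — no move.
  8: 8 XOR 29 = 21 ≥ 8 — no move.
  2: 2 XOR 29 = 31 ≥ 2 — no move.
  29: 29 XOR 29 = 0 < 29 — winning move (to 0).
  12: 12 XOR 29 = 17 ≥ 12 — no move.
That gives 1 winning move.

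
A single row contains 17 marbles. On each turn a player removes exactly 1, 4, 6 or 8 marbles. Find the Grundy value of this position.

0

Compute g(0), g(1), … for moves {1, 4, 6, 8}:
k:     0  1  2  3  4  5  6  7  8  9 10 11 12 13 14 15 16 17
g(k):  0  1  0  1  2  0  1  0  1  2  3  2  0  1  0  1  2  0
So g(17) = 0.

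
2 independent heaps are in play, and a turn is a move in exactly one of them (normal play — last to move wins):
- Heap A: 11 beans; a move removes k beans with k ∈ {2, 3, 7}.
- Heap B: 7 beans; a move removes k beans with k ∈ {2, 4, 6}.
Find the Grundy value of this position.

Build the Grundy sequence for heap A with g(k) = mex{g(k−s) : s ∈ {2, 3, 7}, s ≤ k}:
k:     0  1  2  3  4  5  6  7  8  9 10 11
g(k):  0  0  1  1  2  0  0  1  1  2  0  0
So g(11) = 0.
Grundy values for heap B (subtraction set {2, 4, 6}):
g(0) = mex{} = 0
g(1) = mex{} = 0
g(2) = mex{0} = 1
g(3) = mex{0} = 1
g(4) = mex{0,1} = 2
g(5) = mex{0,1} = 2
g(6) = mex{0,1,2} = 3
g(7) = mex{0,1,2} = 3
So g(7) = 3.
By the Sprague-Grundy theorem, the Grundy value of a sum of independent games is the XOR of the component values.
Combined value = 0 ⊕ 3 = 3.

3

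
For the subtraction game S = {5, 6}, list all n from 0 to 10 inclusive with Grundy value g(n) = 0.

Build the Grundy sequence with g(k) = mex{g(k−s) : s ∈ {5, 6}, s ≤ k}:
k:     0  1  2  3  4  5  6  7  8  9 10
g(k):  0  0  0  0  0  1  1  1  1  1  2
The P-positions (g = 0) in 0..10 are 0, 1, 2, 3, 4.

0, 1, 2, 3, 4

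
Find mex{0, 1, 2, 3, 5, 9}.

The values 0, 1, 2, 3 are all present; 4 is the first non-negative integer missing from the set.

4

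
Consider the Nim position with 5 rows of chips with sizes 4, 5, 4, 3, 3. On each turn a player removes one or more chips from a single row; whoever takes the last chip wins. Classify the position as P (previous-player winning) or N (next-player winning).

N-position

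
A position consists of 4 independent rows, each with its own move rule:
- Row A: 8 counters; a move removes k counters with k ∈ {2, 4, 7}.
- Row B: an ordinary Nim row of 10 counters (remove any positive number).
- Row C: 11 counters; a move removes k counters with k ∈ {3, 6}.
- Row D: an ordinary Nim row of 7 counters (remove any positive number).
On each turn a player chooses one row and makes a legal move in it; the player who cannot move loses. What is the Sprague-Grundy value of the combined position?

12

Grundy values for row A (subtraction set {2, 4, 7}):
g(0) = mex{} = 0
g(1) = mex{} = 0
g(2) = mex{0} = 1
g(3) = mex{0} = 1
g(4) = mex{0,1} = 2
g(5) = mex{0,1} = 2
g(6) = mex{1,2} = 0
g(7) = mex{0,1,2} = 3
g(8) = mex{0,2} = 1
So g(8) = 1.
Row B is a plain Nim row of size 10, so its Grundy value is 10.
For row C, compute g(0), g(1), … with moves {3, 6}:
k:     0  1  2  3  4  5  6  7  8  9 10 11
g(k):  0  0  0  1  1  1  2  2  2  0  0  0
So g(11) = 0.
Row D is a plain Nim row of size 7, so its Grundy value is 7.
By the Sprague-Grundy theorem, the Grundy value of a sum of independent games is the XOR of the component values.
Combined value = 1 ⊕ 10 ⊕ 0 ⊕ 7 = 12.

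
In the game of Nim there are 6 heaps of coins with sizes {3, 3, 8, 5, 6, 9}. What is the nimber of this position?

Nim-sum: 3 ⊕ 3 ⊕ 8 ⊕ 5 ⊕ 6 ⊕ 9 = 2.

2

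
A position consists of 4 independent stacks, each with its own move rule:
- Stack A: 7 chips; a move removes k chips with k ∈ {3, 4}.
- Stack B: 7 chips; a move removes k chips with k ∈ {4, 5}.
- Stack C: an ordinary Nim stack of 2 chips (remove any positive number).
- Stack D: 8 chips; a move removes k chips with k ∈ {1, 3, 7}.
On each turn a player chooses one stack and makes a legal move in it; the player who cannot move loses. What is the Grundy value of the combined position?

3

Grundy values for stack A (subtraction set {3, 4}):
k:     0  1  2  3  4  5  6  7
g(k):  0  0  0  1  1  1  2  0
So g(7) = 0.
For stack B, compute g(0), g(1), … with moves {4, 5}:
g(0) = mex{} = 0
g(1) = mex{} = 0
g(2) = mex{} = 0
g(3) = mex{} = 0
g(4) = mex{0} = 1
g(5) = mex{0} = 1
g(6) = mex{0} = 1
g(7) = mex{0} = 1
So g(7) = 1.
Stack C is a plain Nim stack of size 2, so its Grundy value is 2.
Build the Grundy sequence for stack D with g(k) = mex{g(k−s) : s ∈ {1, 3, 7}, s ≤ k}:
k:     0  1  2  3  4  5  6  7  8
g(k):  0  1  0  1  0  1  0  1  0
So g(8) = 0.
By the Sprague-Grundy theorem, the Grundy value of a sum of independent games is the XOR of the component values.
Combined value = 0 ⊕ 1 ⊕ 2 ⊕ 0 = 3.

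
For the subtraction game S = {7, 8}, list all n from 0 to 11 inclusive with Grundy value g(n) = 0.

Grundy values for subtraction set {7, 8}:
k:     0  1  2  3  4  5  6  7  8  9 10 11
g(k):  0  0  0  0  0  0  0  1  1  1  1  1
The P-positions (g = 0) in 0..11 are 0, 1, 2, 3, 4, 5, 6.

0, 1, 2, 3, 4, 5, 6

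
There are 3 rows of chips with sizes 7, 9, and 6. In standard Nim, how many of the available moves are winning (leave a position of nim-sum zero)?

Compute the nim-sum pairwise:
7 ⊕ 9 = 14
14 ⊕ 6 = 8
The overall nim-sum is X = 8. A row of size p has a winning move iff p XOR X < p (reduce it to p XOR X).
  7: 7 XOR 8 = 15 ≥ 7 — no move.
  9: 9 XOR 8 = 1 < 9 — winning move (to 1).
  6: 6 XOR 8 = 14 ≥ 6 — no move.
That gives 1 winning move.

1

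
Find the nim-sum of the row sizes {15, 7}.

8

Compute the nim-sum pairwise:
15 ^ 7 = 8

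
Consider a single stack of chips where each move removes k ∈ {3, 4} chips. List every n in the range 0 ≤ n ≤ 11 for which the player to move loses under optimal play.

0, 1, 2, 7, 8, 9

Grundy values for subtraction set {3, 4}:
g(0) = mex{} = 0
g(1) = mex{} = 0
g(2) = mex{} = 0
g(3) = mex{0} = 1
g(4) = mex{0} = 1
g(5) = mex{0} = 1
g(6) = mex{0,1} = 2
g(7) = mex{1} = 0
g(8) = mex{1} = 0
g(9) = mex{1,2} = 0
g(10) = mex{0,2} = 1
g(11) = mex{0} = 1
The P-positions (g = 0) in 0..11 are 0, 1, 2, 7, 8, 9.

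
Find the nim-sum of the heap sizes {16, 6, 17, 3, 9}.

13

Nim-sum: 16 ⊕ 6 ⊕ 17 ⊕ 3 ⊕ 9 = 13.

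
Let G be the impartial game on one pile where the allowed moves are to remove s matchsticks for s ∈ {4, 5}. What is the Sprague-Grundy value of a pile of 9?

0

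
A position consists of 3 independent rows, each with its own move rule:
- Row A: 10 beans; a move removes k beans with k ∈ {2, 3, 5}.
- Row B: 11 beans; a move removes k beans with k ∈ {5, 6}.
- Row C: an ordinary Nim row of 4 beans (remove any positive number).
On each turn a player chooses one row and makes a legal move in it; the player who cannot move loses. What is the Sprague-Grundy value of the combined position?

5

Build the Grundy sequence for row A with g(k) = mex{g(k−s) : s ∈ {2, 3, 5}, s ≤ k}:
k:     0  1  2  3  4  5  6  7  8  9 10
g(k):  0  0  1  1  2  2  3  0  0  1  1
So g(10) = 1.
For row B, compute g(0), g(1), … with moves {5, 6}:
k:     0  1  2  3  4  5  6  7  8  9 10 11
g(k):  0  0  0  0  0  1  1  1  1  1  2  0
So g(11) = 0.
Row C is a plain Nim row of size 4, so its Grundy value is 4.
The value of a disjunctive sum is the nim-sum of the parts.
Combined value = 1 ⊕ 0 ⊕ 4 = 5.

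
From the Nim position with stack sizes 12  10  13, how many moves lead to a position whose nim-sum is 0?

Write each in binary and XOR column by column:
  1100  (12)
  1010  (10)
  1101  (13)
  ----
  1011  (11)
The overall nim-sum is X = 11. A stack of size p has a winning move iff p XOR X < p (reduce it to p XOR X).
  12: 12 XOR 11 = 7 < 12 — winning move (to 7).
  10: 10 XOR 11 = 1 < 10 — winning move (to 1).
  13: 13 XOR 11 = 6 < 13 — winning move (to 6).
That gives 3 winning moves.

3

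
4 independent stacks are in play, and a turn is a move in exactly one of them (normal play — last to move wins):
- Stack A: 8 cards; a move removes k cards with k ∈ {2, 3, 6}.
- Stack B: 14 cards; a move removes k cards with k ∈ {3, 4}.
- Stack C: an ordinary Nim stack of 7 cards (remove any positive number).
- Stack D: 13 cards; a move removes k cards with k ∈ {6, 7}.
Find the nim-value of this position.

5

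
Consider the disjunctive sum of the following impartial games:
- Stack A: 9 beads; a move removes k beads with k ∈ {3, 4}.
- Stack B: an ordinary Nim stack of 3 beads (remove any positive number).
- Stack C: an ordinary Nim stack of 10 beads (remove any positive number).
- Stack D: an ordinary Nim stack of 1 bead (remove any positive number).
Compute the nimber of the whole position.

For stack A, compute g(0), g(1), … with moves {3, 4}:
k:     0  1  2  3  4  5  6  7  8  9
g(k):  0  0  0  1  1  1  2  0  0  0
So g(9) = 0.
Stack B is a plain Nim stack of size 3, so its Grundy value is 3.
Stack C is a plain Nim stack of size 10, so its Grundy value is 10.
Stack D is a plain Nim stack of size 1, so its Grundy value is 1.
By the Sprague-Grundy theorem, the Grundy value of a sum of independent games is the XOR of the component values.
Combined value = 0 ⊕ 3 ⊕ 10 ⊕ 1 = 8.

8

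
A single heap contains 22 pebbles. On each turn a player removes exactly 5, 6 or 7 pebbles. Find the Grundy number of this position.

2

Compute g(0), g(1), … for moves {5, 6, 7}:
k:     0  1  2  3  4  5  6  7  8  9 10 11 12 13 14 15 16 17 18 19 20 21 22
g(k):  0  0  0  0  0  1  1  1  1  1  2  2  0  0  0  0  0  1  1  1  1  1  2
So g(22) = 2.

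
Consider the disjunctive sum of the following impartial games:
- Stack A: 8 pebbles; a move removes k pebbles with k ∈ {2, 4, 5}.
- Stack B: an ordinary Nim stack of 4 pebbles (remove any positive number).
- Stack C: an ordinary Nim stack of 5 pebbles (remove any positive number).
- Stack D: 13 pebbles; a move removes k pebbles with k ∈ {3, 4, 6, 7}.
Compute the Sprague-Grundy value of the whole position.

0

For stack A, compute g(0), g(1), … with moves {2, 4, 5}:
k:     0  1  2  3  4  5  6  7  8
g(k):  0  0  1  1  2  2  3  0  0
So g(8) = 0.
Stack B is a plain Nim stack of size 4, so its Grundy value is 4.
Stack C is a plain Nim stack of size 5, so its Grundy value is 5.
For stack D, compute g(0), g(1), … with moves {3, 4, 6, 7}:
k:     0  1  2  3  4  5  6  7  8  9 10 11 12 13
g(k):  0  0  0  1  1  1  2  2  2  3  0  0  0  1
So g(13) = 1.
The value of a disjunctive sum is the nim-sum of the parts.
Combined value = 0 XOR 4 XOR 5 XOR 1 = 0.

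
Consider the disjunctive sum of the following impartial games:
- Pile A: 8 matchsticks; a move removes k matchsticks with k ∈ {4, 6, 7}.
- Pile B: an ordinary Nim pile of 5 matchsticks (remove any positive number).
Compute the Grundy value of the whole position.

7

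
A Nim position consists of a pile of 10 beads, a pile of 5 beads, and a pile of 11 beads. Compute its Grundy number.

In binary:
  1010  (10)
  0101  (5)
  1011  (11)
  ----
  0100  (4)

4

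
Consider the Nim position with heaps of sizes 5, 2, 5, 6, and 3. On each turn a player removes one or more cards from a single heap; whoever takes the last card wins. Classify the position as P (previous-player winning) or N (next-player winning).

Write each in binary and XOR column by column:
  101  (5)
  010  (2)
  101  (5)
  110  (6)
  011  (3)
  ---
  111  (7)
The nim-sum is 7 ≠ 0, so this is an N-position: the player to move can win.

N-position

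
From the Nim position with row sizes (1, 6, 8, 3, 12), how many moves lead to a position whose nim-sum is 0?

Nim-sum: 1 ^ 6 ^ 8 ^ 3 ^ 12 = 0.
The nim-sum is already 0, so every move leaves a nonzero nim-sum — there are no winning moves.

0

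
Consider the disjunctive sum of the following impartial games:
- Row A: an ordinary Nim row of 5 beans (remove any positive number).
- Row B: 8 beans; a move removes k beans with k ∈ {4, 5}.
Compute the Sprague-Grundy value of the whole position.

7

Row A is a plain Nim row of size 5, so its Grundy value is 5.
Grundy values for row B (subtraction set {4, 5}):
g(0) = mex{} = 0
g(1) = mex{} = 0
g(2) = mex{} = 0
g(3) = mex{} = 0
g(4) = mex{0} = 1
g(5) = mex{0} = 1
g(6) = mex{0} = 1
g(7) = mex{0} = 1
g(8) = mex{0,1} = 2
So g(8) = 2.
The value of a disjunctive sum is the nim-sum of the parts.
Combined value = 5 ⊕ 2 = 7.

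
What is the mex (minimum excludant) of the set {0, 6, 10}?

1

0 is in the set but 1 is not, so the mex is 1.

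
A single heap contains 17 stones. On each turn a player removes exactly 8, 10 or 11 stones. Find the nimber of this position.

2

Grundy values for subtraction set {8, 10, 11}:
k:     0  1  2  3  4  5  6  7  8  9 10 11 12 13 14 15 16 17
g(k):  0  0  0  0  0  0  0  0  1  1  1  1  1  1  1  1  2  2
So g(17) = 2.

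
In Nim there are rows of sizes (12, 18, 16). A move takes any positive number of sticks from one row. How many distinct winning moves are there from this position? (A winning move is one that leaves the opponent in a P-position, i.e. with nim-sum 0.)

Nim-sum: 12 ^ 18 ^ 16 = 14.
The overall nim-sum is X = 14. A row of size p has a winning move iff p XOR X < p (reduce it to p XOR X).
  12: 12 XOR 14 = 2 < 12 — winning move (to 2).
  18: 18 XOR 14 = 28 ≥ 18 — no move.
  16: 16 XOR 14 = 30 ≥ 16 — no move.
That gives 1 winning move.

1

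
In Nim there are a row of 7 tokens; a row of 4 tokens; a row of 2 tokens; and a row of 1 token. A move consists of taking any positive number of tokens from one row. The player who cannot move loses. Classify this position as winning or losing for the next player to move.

Write each in binary and XOR column by column:
  111  (7)
  100  (4)
  010  (2)
  001  (1)
  ---
  000  (0)
The nim-sum is 0, so this is a P-position: the player to move is in a losing position under optimal play.

Losing position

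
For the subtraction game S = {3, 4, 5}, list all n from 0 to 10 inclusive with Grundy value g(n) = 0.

0, 1, 2, 8, 9, 10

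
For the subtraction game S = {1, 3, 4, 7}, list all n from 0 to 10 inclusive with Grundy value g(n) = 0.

0, 2, 8, 10

Compute g(0), g(1), … for moves {1, 3, 4, 7}:
k:     0  1  2  3  4  5  6  7  8  9 10
g(k):  0  1  0  1  2  3  2  3  0  1  0
The P-positions (g = 0) in 0..10 are 0, 2, 8, 10.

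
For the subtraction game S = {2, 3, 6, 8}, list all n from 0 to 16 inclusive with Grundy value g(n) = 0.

0, 1, 5, 10, 14, 15

Grundy values for subtraction set {2, 3, 6, 8}:
k:     0  1  2  3  4  5  6  7  8  9 10 11 12 13 14 15 16
g(k):  0  0  1  1  2  0  3  1  2  2  0  3  1  2  0  0  1
The P-positions (g = 0) in 0..16 are 0, 1, 5, 10, 14, 15.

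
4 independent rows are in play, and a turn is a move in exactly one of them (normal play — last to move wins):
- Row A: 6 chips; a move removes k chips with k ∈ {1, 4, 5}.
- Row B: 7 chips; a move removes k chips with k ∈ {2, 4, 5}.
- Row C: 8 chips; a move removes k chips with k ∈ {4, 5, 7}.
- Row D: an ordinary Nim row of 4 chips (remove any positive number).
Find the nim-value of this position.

4

For row A, compute g(0), g(1), … with moves {1, 4, 5}:
k:     0  1  2  3  4  5  6
g(k):  0  1  0  1  2  3  2
So g(6) = 2.
For row B, compute g(0), g(1), … with moves {2, 4, 5}:
g(0) = mex{} = 0
g(1) = mex{} = 0
g(2) = mex{0} = 1
g(3) = mex{0} = 1
g(4) = mex{0,1} = 2
g(5) = mex{0,1} = 2
g(6) = mex{0,1,2} = 3
g(7) = mex{1,2} = 0
So g(7) = 0.
Build the Grundy sequence for row C with g(k) = mex{g(k−s) : s ∈ {4, 5, 7}, s ≤ k}:
g(0) = mex{} = 0
g(1) = mex{} = 0
g(2) = mex{} = 0
g(3) = mex{} = 0
g(4) = mex{0} = 1
g(5) = mex{0} = 1
g(6) = mex{0} = 1
g(7) = mex{0} = 1
g(8) = mex{0,1} = 2
So g(8) = 2.
Row D is a plain Nim row of size 4, so its Grundy value is 4.
By the Sprague-Grundy theorem, the Grundy value of a sum of independent games is the XOR of the component values.
Combined value = 2 ⊕ 0 ⊕ 2 ⊕ 4 = 4.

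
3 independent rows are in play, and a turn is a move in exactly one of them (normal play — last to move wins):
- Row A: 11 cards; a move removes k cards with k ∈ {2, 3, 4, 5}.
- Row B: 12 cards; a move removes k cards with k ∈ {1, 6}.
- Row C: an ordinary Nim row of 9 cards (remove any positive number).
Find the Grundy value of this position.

10

Build the Grundy sequence for row A with g(k) = mex{g(k−s) : s ∈ {2, 3, 4, 5}, s ≤ k}:
g(0) = mex{} = 0
g(1) = mex{} = 0
g(2) = mex{0} = 1
g(3) = mex{0} = 1
g(4) = mex{0,1} = 2
g(5) = mex{0,1} = 2
g(6) = mex{0,1,2} = 3
g(7) = mex{1,2} = 0
g(8) = mex{1,2,3} = 0
g(9) = mex{0,2,3} = 1
g(10) = mex{0,2,3} = 1
g(11) = mex{0,1,3} = 2
So g(11) = 2.
Build the Grundy sequence for row B with g(k) = mex{g(k−s) : s ∈ {1, 6}, s ≤ k}:
g(0) = mex{} = 0
g(1) = mex{0} = 1
g(2) = mex{1} = 0
g(3) = mex{0} = 1
g(4) = mex{1} = 0
g(5) = mex{0} = 1
g(6) = mex{0,1} = 2
g(7) = mex{1,2} = 0
g(8) = mex{0} = 1
g(9) = mex{1} = 0
g(10) = mex{0} = 1
g(11) = mex{1} = 0
g(12) = mex{0,2} = 1
So g(12) = 1.
Row C is a plain Nim row of size 9, so its Grundy value is 9.
The value of a disjunctive sum is the nim-sum of the parts.
Combined value = 2 ⊕ 1 ⊕ 9 = 10.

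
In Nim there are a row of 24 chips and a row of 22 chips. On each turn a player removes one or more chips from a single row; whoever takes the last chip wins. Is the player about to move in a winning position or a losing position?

Write each in binary and XOR column by column:
  11000  (24)
  10110  (22)
  -----
  01110  (14)
The nim-sum is 14 ≠ 0, so this is an N-position: the player to move can win.

Winning position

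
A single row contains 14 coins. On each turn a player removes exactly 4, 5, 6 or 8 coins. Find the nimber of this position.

0

Grundy values for subtraction set {4, 5, 6, 8}:
k:     0  1  2  3  4  5  6  7  8  9 10 11 12 13 14
g(k):  0  0  0  0  1  1  1  1  2  2  2  2  0  0  0
So g(14) = 0.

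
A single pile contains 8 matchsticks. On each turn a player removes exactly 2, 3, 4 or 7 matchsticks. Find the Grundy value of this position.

1

Compute g(0), g(1), … for moves {2, 3, 4, 7}:
g(0) = mex{} = 0
g(1) = mex{} = 0
g(2) = mex{0} = 1
g(3) = mex{0} = 1
g(4) = mex{0,1} = 2
g(5) = mex{0,1} = 2
g(6) = mex{1,2} = 0
g(7) = mex{0,1,2} = 3
g(8) = mex{0,2} = 1
So g(8) = 1.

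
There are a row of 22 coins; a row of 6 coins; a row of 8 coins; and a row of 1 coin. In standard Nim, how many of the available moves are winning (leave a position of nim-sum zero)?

Nim-sum: 22 XOR 6 XOR 8 XOR 1 = 25.
The overall nim-sum is X = 25. A row of size p has a winning move iff p XOR X < p (reduce it to p XOR X).
  22: 22 XOR 25 = 15 < 22 — winning move (to 15).
  6: 6 XOR 25 = 31 ≥ 6 — no move.
  8: 8 XOR 25 = 17 ≥ 8 — no move.
  1: 1 XOR 25 = 24 ≥ 1 — no move.
That gives 1 winning move.

1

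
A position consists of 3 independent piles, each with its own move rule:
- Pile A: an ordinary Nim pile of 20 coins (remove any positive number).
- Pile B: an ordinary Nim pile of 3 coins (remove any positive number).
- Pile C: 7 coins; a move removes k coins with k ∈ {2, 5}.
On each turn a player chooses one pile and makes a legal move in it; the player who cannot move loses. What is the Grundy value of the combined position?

Pile A is a plain Nim pile of size 20, so its Grundy value is 20.
Pile B is a plain Nim pile of size 3, so its Grundy value is 3.
For pile C, compute g(0), g(1), … with moves {2, 5}:
g(0) = mex{} = 0
g(1) = mex{} = 0
g(2) = mex{0} = 1
g(3) = mex{0} = 1
g(4) = mex{1} = 0
g(5) = mex{0,1} = 2
g(6) = mex{0} = 1
g(7) = mex{1,2} = 0
So g(7) = 0.
The value of a disjunctive sum is the nim-sum of the parts.
Combined value = 20 XOR 3 XOR 0 = 23.

23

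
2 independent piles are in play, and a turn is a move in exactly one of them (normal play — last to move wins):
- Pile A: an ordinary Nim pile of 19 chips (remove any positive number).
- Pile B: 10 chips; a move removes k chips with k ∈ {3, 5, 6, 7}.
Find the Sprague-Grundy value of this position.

19

Pile A is a plain Nim pile of size 19, so its Grundy value is 19.
Build the Grundy sequence for pile B with g(k) = mex{g(k−s) : s ∈ {3, 5, 6, 7}, s ≤ k}:
g(0) = mex{} = 0
g(1) = mex{} = 0
g(2) = mex{} = 0
g(3) = mex{0} = 1
g(4) = mex{0} = 1
g(5) = mex{0} = 1
g(6) = mex{0,1} = 2
g(7) = mex{0,1} = 2
g(8) = mex{0,1} = 2
g(9) = mex{0,1,2} = 3
g(10) = mex{1,2} = 0
So g(10) = 0.
By the Sprague-Grundy theorem, the Grundy value of a sum of independent games is the XOR of the component values.
Combined value = 19 XOR 0 = 19.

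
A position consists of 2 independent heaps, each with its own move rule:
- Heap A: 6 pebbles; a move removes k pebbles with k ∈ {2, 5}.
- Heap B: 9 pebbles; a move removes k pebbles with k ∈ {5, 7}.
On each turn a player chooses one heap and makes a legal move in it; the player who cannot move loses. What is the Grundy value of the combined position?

Build the Grundy sequence for heap A with g(k) = mex{g(k−s) : s ∈ {2, 5}, s ≤ k}:
k:     0  1  2  3  4  5  6
g(k):  0  0  1  1  0  2  1
So g(6) = 1.
Grundy values for heap B (subtraction set {5, 7}):
g(0) = mex{} = 0
g(1) = mex{} = 0
g(2) = mex{} = 0
g(3) = mex{} = 0
g(4) = mex{} = 0
g(5) = mex{0} = 1
g(6) = mex{0} = 1
g(7) = mex{0} = 1
g(8) = mex{0} = 1
g(9) = mex{0} = 1
So g(9) = 1.
By the Sprague-Grundy theorem, the Grundy value of a sum of independent games is the XOR of the component values.
Combined value = 1 ⊕ 1 = 0.

0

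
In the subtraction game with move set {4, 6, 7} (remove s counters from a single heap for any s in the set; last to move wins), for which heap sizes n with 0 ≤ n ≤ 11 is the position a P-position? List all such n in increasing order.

0, 1, 2, 3, 11

Build the Grundy sequence with g(k) = mex{g(k−s) : s ∈ {4, 6, 7}, s ≤ k}:
k:     0  1  2  3  4  5  6  7  8  9 10 11
g(k):  0  0  0  0  1  1  1  1  2  2  2  0
The P-positions (g = 0) in 0..11 are 0, 1, 2, 3, 11.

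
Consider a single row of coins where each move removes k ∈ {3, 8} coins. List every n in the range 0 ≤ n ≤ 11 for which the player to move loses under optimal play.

0, 1, 2, 6, 7, 11

Grundy values for subtraction set {3, 8}:
g(0) = mex{} = 0
g(1) = mex{} = 0
g(2) = mex{} = 0
g(3) = mex{0} = 1
g(4) = mex{0} = 1
g(5) = mex{0} = 1
g(6) = mex{1} = 0
g(7) = mex{1} = 0
g(8) = mex{0,1} = 2
g(9) = mex{0} = 1
g(10) = mex{0} = 1
g(11) = mex{1,2} = 0
The P-positions (g = 0) in 0..11 are 0, 1, 2, 6, 7, 11.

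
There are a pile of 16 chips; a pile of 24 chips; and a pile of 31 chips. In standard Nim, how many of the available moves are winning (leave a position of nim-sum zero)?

In binary:
  10000  (16)
  11000  (24)
  11111  (31)
  -----
  10111  (23)
The overall nim-sum is X = 23. A pile of size p has a winning move iff p XOR X < p (reduce it to p XOR X).
  16: 16 XOR 23 = 7 < 16 — winning move (to 7).
  24: 24 XOR 23 = 15 < 24 — winning move (to 15).
  31: 31 XOR 23 = 8 < 31 — winning move (to 8).
That gives 3 winning moves.

3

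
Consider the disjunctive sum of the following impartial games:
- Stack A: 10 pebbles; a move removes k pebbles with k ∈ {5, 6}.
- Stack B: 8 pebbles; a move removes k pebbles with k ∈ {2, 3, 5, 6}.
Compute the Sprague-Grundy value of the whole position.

Build the Grundy sequence for stack A with g(k) = mex{g(k−s) : s ∈ {5, 6}, s ≤ k}:
k:     0  1  2  3  4  5  6  7  8  9 10
g(k):  0  0  0  0  0  1  1  1  1  1  2
So g(10) = 2.
Build the Grundy sequence for stack B with g(k) = mex{g(k−s) : s ∈ {2, 3, 5, 6}, s ≤ k}:
k:     0  1  2  3  4  5  6  7  8
g(k):  0  0  1  1  2  2  3  3  0
So g(8) = 0.
The value of a disjunctive sum is the nim-sum of the parts.
Combined value = 2 ⊕ 0 = 2.

2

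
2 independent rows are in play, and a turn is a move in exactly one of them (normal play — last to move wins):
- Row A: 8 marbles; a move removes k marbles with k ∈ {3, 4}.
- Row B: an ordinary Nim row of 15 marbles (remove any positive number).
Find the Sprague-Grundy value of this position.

15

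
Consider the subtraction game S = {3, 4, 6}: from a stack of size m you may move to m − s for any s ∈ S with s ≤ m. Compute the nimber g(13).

1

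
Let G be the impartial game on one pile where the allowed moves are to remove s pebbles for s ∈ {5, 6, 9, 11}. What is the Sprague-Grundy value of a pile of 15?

3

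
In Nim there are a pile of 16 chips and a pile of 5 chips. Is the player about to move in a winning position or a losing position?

In binary:
  10000  (16)
  00101  (5)
  -----
  10101  (21)
The nim-sum is 21 ≠ 0, so this is an N-position: the player to move can win.

Winning position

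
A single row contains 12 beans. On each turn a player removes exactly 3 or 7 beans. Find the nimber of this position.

0

Build the Grundy sequence with g(k) = mex{g(k−s) : s ∈ {3, 7}, s ≤ k}:
g(0) = mex{} = 0
g(1) = mex{} = 0
g(2) = mex{} = 0
g(3) = mex{0} = 1
g(4) = mex{0} = 1
g(5) = mex{0} = 1
g(6) = mex{1} = 0
g(7) = mex{0,1} = 2
g(8) = mex{0,1} = 2
g(9) = mex{0} = 1
g(10) = mex{1,2} = 0
g(11) = mex{1,2} = 0
g(12) = mex{1} = 0
So g(12) = 0.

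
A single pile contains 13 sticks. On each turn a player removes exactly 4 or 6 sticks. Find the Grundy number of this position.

0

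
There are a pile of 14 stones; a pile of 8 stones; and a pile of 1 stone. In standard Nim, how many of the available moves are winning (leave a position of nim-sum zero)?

Compute the nim-sum pairwise:
14 ^ 8 = 6
6 ^ 1 = 7
The overall nim-sum is X = 7. A pile of size p has a winning move iff p XOR X < p (reduce it to p XOR X).
  14: 14 XOR 7 = 9 < 14 — winning move (to 9).
  8: 8 XOR 7 = 15 ≥ 8 — no move.
  1: 1 XOR 7 = 6 ≥ 1 — no move.
That gives 1 winning move.

1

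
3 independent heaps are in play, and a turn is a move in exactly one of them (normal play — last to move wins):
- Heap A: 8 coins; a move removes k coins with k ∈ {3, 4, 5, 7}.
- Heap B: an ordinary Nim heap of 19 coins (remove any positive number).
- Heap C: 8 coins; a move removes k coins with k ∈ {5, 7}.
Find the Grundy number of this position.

16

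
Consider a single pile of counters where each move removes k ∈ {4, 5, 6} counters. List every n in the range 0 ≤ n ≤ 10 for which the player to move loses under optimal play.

0, 1, 2, 3, 10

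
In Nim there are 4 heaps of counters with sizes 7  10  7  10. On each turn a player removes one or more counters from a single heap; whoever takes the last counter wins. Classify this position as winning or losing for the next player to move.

Losing position

Compute the nim-sum pairwise:
7 XOR 10 = 13
13 XOR 7 = 10
10 XOR 10 = 0
The nim-sum is 0, so this is a P-position: the player to move is in a losing position under optimal play.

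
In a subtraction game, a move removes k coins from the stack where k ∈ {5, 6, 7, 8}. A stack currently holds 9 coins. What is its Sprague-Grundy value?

1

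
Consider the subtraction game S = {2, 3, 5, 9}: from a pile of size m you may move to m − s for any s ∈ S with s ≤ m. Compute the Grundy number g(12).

Build the Grundy sequence with g(k) = mex{g(k−s) : s ∈ {2, 3, 5, 9}, s ≤ k}:
g(0) = mex{} = 0
g(1) = mex{} = 0
g(2) = mex{0} = 1
g(3) = mex{0} = 1
g(4) = mex{0,1} = 2
g(5) = mex{0,1} = 2
g(6) = mex{0,1,2} = 3
g(7) = mex{1,2} = 0
g(8) = mex{1,2,3} = 0
g(9) = mex{0,2,3} = 1
g(10) = mex{0,2} = 1
g(11) = mex{0,1,3} = 2
g(12) = mex{0,1} = 2
So g(12) = 2.

2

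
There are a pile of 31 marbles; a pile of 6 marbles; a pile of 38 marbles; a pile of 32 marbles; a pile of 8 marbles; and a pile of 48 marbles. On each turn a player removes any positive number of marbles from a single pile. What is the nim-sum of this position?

39

Nim-sum: 31 ⊕ 6 ⊕ 38 ⊕ 32 ⊕ 8 ⊕ 48 = 39.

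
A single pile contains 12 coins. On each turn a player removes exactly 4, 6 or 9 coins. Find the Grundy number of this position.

3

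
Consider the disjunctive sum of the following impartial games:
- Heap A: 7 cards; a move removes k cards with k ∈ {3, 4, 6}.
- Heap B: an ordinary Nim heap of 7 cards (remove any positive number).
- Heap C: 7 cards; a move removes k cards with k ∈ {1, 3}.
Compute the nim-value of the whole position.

4

Build the Grundy sequence for heap A with g(k) = mex{g(k−s) : s ∈ {3, 4, 6}, s ≤ k}:
g(0) = mex{} = 0
g(1) = mex{} = 0
g(2) = mex{} = 0
g(3) = mex{0} = 1
g(4) = mex{0} = 1
g(5) = mex{0} = 1
g(6) = mex{0,1} = 2
g(7) = mex{0,1} = 2
So g(7) = 2.
Heap B is a plain Nim heap of size 7, so its Grundy value is 7.
Grundy values for heap C (subtraction set {1, 3}):
k:     0  1  2  3  4  5  6  7
g(k):  0  1  0  1  0  1  0  1
So g(7) = 1.
The value of a disjunctive sum is the nim-sum of the parts.
Combined value = 2 ⊕ 7 ⊕ 1 = 4.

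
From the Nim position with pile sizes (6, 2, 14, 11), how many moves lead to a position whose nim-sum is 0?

Nim-sum: 6 XOR 2 XOR 14 XOR 11 = 1.
The overall nim-sum is X = 1. A pile of size p has a winning move iff p XOR X < p (reduce it to p XOR X).
  6: 6 XOR 1 = 7 ≥ 6 — no move.
  2: 2 XOR 1 = 3 ≥ 2 — no move.
  14: 14 XOR 1 = 15 ≥ 14 — no move.
  11: 11 XOR 1 = 10 < 11 — winning move (to 10).
That gives 1 winning move.

1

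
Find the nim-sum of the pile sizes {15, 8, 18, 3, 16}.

Nim-sum: 15 XOR 8 XOR 18 XOR 3 XOR 16 = 6.

6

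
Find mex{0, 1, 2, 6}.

3

The values 0, 1, 2 are all present; 3 is the first non-negative integer missing from the set.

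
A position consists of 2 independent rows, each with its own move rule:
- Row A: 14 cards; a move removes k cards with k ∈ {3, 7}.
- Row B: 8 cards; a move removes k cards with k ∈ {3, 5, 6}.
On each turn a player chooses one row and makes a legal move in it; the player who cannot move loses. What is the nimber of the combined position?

3

Build the Grundy sequence for row A with g(k) = mex{g(k−s) : s ∈ {3, 7}, s ≤ k}:
k:     0  1  2  3  4  5  6  7  8  9 10 11 12 13 14
g(k):  0  0  0  1  1  1  0  2  2  1  0  0  0  1  1
So g(14) = 1.
Build the Grundy sequence for row B with g(k) = mex{g(k−s) : s ∈ {3, 5, 6}, s ≤ k}:
k:     0  1  2  3  4  5  6  7  8
g(k):  0  0  0  1  1  1  2  2  2
So g(8) = 2.
The value of a disjunctive sum is the nim-sum of the parts.
Combined value = 1 XOR 2 = 3.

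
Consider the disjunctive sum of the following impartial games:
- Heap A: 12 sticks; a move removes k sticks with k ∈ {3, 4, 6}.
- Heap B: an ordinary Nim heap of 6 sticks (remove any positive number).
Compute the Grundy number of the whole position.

7

Grundy values for heap A (subtraction set {3, 4, 6}):
g(0) = mex{} = 0
g(1) = mex{} = 0
g(2) = mex{} = 0
g(3) = mex{0} = 1
g(4) = mex{0} = 1
g(5) = mex{0} = 1
g(6) = mex{0,1} = 2
g(7) = mex{0,1} = 2
g(8) = mex{0,1} = 2
g(9) = mex{1,2} = 0
g(10) = mex{1,2} = 0
g(11) = mex{1,2} = 0
g(12) = mex{0,2} = 1
So g(12) = 1.
Heap B is a plain Nim heap of size 6, so its Grundy value is 6.
By the Sprague-Grundy theorem, the Grundy value of a sum of independent games is the XOR of the component values.
Combined value = 1 ⊕ 6 = 7.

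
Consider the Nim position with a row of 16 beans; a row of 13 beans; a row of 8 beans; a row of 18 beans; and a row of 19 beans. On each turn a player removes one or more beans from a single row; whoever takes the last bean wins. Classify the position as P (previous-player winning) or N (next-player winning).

Nim-sum: 16 ^ 13 ^ 8 ^ 18 ^ 19 = 20.
The nim-sum is 20 ≠ 0, so this is an N-position: the player to move can win.

N-position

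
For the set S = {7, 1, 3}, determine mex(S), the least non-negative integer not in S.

0

0 is not in the set, so the mex is 0.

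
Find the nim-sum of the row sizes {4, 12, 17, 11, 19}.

Compute the nim-sum pairwise:
4 ^ 12 = 8
8 ^ 17 = 25
25 ^ 11 = 18
18 ^ 19 = 1

1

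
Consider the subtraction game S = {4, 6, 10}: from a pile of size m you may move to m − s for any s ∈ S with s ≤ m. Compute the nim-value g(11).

2

Compute g(0), g(1), … for moves {4, 6, 10}:
k:     0  1  2  3  4  5  6  7  8  9 10 11
g(k):  0  0  0  0  1  1  1  1  2  2  2  2
So g(11) = 2.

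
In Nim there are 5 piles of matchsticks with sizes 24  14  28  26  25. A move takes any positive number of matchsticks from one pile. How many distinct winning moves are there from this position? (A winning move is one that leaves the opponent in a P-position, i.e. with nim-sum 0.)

5

Compute the nim-sum pairwise:
24 ^ 14 = 22
22 ^ 28 = 10
10 ^ 26 = 16
16 ^ 25 = 9
The overall nim-sum is X = 9. A pile of size p has a winning move iff p XOR X < p (reduce it to p XOR X).
  24: 24 XOR 9 = 17 < 24 — winning move (to 17).
  14: 14 XOR 9 = 7 < 14 — winning move (to 7).
  28: 28 XOR 9 = 21 < 28 — winning move (to 21).
  26: 26 XOR 9 = 19 < 26 — winning move (to 19).
  25: 25 XOR 9 = 16 < 25 — winning move (to 16).
That gives 5 winning moves.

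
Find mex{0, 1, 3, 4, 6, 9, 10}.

2

The values 0, 1 are all present; 2 is the first non-negative integer missing from the set.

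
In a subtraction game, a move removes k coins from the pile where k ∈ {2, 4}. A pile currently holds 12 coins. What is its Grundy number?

Compute g(0), g(1), … for moves {2, 4}:
k:     0  1  2  3  4  5  6  7  8  9 10 11 12
g(k):  0  0  1  1  2  2  0  0  1  1  2  2  0
So g(12) = 0.

0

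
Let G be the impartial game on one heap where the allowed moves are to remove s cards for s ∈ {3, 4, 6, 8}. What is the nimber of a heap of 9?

Compute g(0), g(1), … for moves {3, 4, 6, 8}:
g(0) = mex{} = 0
g(1) = mex{} = 0
g(2) = mex{} = 0
g(3) = mex{0} = 1
g(4) = mex{0} = 1
g(5) = mex{0} = 1
g(6) = mex{0,1} = 2
g(7) = mex{0,1} = 2
g(8) = mex{0,1} = 2
g(9) = mex{0,1,2} = 3
So g(9) = 3.

3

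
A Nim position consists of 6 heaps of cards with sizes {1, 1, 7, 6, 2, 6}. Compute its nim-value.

5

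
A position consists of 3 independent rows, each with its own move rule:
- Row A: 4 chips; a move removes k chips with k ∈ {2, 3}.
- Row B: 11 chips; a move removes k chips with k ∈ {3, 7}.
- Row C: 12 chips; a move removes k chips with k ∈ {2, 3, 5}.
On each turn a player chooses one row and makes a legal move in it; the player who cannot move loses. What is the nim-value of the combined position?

0

Build the Grundy sequence for row A with g(k) = mex{g(k−s) : s ∈ {2, 3}, s ≤ k}:
k:     0  1  2  3  4
g(k):  0  0  1  1  2
So g(4) = 2.
Build the Grundy sequence for row B with g(k) = mex{g(k−s) : s ∈ {3, 7}, s ≤ k}:
g(0) = mex{} = 0
g(1) = mex{} = 0
g(2) = mex{} = 0
g(3) = mex{0} = 1
g(4) = mex{0} = 1
g(5) = mex{0} = 1
g(6) = mex{1} = 0
g(7) = mex{0,1} = 2
g(8) = mex{0,1} = 2
g(9) = mex{0} = 1
g(10) = mex{1,2} = 0
g(11) = mex{1,2} = 0
So g(11) = 0.
Build the Grundy sequence for row C with g(k) = mex{g(k−s) : s ∈ {2, 3, 5}, s ≤ k}:
g(0) = mex{} = 0
g(1) = mex{} = 0
g(2) = mex{0} = 1
g(3) = mex{0} = 1
g(4) = mex{0,1} = 2
g(5) = mex{0,1} = 2
g(6) = mex{0,1,2} = 3
g(7) = mex{1,2} = 0
g(8) = mex{1,2,3} = 0
g(9) = mex{0,2,3} = 1
g(10) = mex{0,2} = 1
g(11) = mex{0,1,3} = 2
g(12) = mex{0,1} = 2
So g(12) = 2.
The value of a disjunctive sum is the nim-sum of the parts.
Combined value = 2 ⊕ 0 ⊕ 2 = 0.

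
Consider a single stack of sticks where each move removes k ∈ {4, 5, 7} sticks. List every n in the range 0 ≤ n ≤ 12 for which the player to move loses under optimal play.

0, 1, 2, 3, 11, 12

Build the Grundy sequence with g(k) = mex{g(k−s) : s ∈ {4, 5, 7}, s ≤ k}:
g(0) = mex{} = 0
g(1) = mex{} = 0
g(2) = mex{} = 0
g(3) = mex{} = 0
g(4) = mex{0} = 1
g(5) = mex{0} = 1
g(6) = mex{0} = 1
g(7) = mex{0} = 1
g(8) = mex{0,1} = 2
g(9) = mex{0,1} = 2
g(10) = mex{0,1} = 2
g(11) = mex{1} = 0
g(12) = mex{1,2} = 0
The P-positions (g = 0) in 0..12 are 0, 1, 2, 3, 11, 12.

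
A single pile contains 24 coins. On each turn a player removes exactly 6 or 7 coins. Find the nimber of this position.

1

Compute g(0), g(1), … for moves {6, 7}:
k:     0  1  2  3  4  5  6  7  8  9 10 11 12 13 14 15 16 17 18 19 20 21 22 23 24
g(k):  0  0  0  0  0  0  1  1  1  1  1  1  2  0  0  0  0  0  0  1  1  1  1  1  1
So g(24) = 1.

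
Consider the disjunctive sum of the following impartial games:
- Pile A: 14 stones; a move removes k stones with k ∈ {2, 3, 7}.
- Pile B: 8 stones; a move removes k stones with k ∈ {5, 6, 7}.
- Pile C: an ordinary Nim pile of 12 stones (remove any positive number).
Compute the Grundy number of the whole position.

Grundy values for pile A (subtraction set {2, 3, 7}):
k:     0  1  2  3  4  5  6  7  8  9 10 11 12 13 14
g(k):  0  0  1  1  2  0  0  1  1  2  0  0  1  1  2
So g(14) = 2.
For pile B, compute g(0), g(1), … with moves {5, 6, 7}:
k:     0  1  2  3  4  5  6  7  8
g(k):  0  0  0  0  0  1  1  1  1
So g(8) = 1.
Pile C is a plain Nim pile of size 12, so its Grundy value is 12.
The value of a disjunctive sum is the nim-sum of the parts.
Combined value = 2 XOR 1 XOR 12 = 15.

15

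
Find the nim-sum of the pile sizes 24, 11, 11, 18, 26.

16

Write each in binary and XOR column by column:
  11000  (24)
  01011  (11)
  01011  (11)
  10010  (18)
  11010  (26)
  -----
  10000  (16)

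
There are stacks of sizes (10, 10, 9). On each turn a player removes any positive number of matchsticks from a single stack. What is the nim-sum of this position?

Compute the nim-sum pairwise:
10 ⊕ 10 = 0
0 ⊕ 9 = 9

9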